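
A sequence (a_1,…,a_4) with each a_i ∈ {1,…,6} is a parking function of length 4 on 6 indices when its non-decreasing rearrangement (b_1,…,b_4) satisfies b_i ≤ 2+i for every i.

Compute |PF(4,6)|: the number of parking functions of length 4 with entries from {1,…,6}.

|PF(4,6)| = (7−4)·7^(4−1) = 3·343 = 1029 (Konheim–Weiss)
E.g. (1,6,3,5) → sorted (1,3,5,6): b_i ≤ 2+i ∀i, a PF.

1029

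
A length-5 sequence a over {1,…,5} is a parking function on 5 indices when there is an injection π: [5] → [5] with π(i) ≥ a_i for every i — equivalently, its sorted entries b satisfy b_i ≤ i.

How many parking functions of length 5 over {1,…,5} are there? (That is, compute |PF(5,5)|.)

|PF(5,5)| = 1·6^4 = 1×1296 = 1296 [KW]
Example (4,1,5,1,2) → sorted (1,1,2,4,5): b_i ≤ i ∀i, a PF.

1296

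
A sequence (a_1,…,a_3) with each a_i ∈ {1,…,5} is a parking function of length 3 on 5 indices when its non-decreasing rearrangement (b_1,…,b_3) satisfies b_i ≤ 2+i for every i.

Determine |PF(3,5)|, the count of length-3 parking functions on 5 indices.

#PF = (5−3+1)·(5+1)^(3−1) = 3·36 = 108 [KW]
E.g. (2,2,2) → sorted (2,2,2): b_i ≤ 2+i ∀i, a PF.

108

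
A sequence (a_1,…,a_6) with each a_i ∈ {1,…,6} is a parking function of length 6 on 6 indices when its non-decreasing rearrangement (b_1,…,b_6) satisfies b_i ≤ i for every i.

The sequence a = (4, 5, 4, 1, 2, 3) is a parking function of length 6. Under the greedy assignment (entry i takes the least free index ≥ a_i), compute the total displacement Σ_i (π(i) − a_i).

Σπ = 6·7/2 = 21 (π permutes [6]); Σa = 4+5+4+1+2+3 = 19; disp = 21−19 = 2.

2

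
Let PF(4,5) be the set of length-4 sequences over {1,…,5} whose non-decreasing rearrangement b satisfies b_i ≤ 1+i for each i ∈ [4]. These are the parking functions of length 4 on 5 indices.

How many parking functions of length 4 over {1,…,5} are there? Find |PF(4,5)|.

432

|PF(4,5)| = (6−4)·6^(4−1) = 2 · 216 = 432 [KW]
Example (1,4,1,3) → sorted (1,1,3,4): b_i ≤ 1+i ∀i, a PF.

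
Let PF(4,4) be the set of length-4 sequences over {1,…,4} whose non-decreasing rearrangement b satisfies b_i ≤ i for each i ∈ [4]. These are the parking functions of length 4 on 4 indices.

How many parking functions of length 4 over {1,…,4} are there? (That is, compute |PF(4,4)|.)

125

|PF| = (4−4+1)·(4+1)^(4−1) = 1·125 = 125
Check (1,3,4,1) → sorted (1,1,3,4): b_i ≤ i ∀i, a PF.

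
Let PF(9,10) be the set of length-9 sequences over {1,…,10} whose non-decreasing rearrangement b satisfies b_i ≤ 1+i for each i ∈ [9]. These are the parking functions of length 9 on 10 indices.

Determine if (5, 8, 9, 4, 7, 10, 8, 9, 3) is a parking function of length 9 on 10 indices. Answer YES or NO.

NO

Order a: b = (3, 4, 5, 7, 8, 8, 9, 9, 10).
  b_1=3 > 2
  fails at i=1 ⇒ NO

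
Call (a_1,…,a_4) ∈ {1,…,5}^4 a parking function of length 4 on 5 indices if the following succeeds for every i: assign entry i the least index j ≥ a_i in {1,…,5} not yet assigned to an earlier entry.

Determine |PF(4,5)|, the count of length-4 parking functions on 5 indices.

|PF| = 2·6^3 = 2·216 = 432
Example (1,2,3,5) → sorted (1,2,3,5): b_i ≤ 1+i ∀i, a PF.

432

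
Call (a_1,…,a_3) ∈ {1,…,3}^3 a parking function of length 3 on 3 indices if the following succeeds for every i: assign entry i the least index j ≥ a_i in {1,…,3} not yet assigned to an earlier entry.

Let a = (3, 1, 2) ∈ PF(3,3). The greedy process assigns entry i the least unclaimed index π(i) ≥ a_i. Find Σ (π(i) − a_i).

0

Σπ = 3·4/2 = 6 (π permutes [3]); Σa = 3+1+2 = 6; disp = 6−6 = 0.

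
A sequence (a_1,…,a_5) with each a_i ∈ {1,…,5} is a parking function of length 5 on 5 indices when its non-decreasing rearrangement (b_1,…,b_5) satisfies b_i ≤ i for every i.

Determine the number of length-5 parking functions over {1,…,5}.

1296

|PF(5,5)| = 1·6^4 = 1×1296 = 1296
E.g. (1,1,2,3,4) → sorted (1,1,2,3,4): b_i ≤ i ∀i, a PF.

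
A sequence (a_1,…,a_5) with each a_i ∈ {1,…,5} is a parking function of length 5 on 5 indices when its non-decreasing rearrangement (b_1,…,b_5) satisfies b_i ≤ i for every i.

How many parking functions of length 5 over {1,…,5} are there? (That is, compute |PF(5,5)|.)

1296

#PF = (6−5)·6^(5−1) = 1·1296 = 1296 (Pollak)
Check (3,2,4,3,1) → sorted (1,2,3,3,4): b_i ≤ i ∀i, a PF.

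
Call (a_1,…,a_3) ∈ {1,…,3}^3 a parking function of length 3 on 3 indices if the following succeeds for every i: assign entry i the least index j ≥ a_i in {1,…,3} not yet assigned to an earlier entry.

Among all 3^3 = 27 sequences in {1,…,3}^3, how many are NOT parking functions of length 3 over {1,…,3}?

#PF = (4−3)·4^(3−1) = 1×16 = 16 (Pollak)
E.g. (3,3,3) → sorted (3,3,3): b_1=3>1, not a PF.
Total 27; non-PF = 27−16 = 11

11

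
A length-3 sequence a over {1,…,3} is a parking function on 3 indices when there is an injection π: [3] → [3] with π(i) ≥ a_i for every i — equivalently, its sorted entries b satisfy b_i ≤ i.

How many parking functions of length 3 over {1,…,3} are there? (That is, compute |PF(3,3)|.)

|PF(3,3)| = (3−3+1)·(3+1)^(3−1) = 1×16 = 16
One tuple (2,2,1) → sorted (1,2,2): b_i ≤ i ∀i, a PF.

16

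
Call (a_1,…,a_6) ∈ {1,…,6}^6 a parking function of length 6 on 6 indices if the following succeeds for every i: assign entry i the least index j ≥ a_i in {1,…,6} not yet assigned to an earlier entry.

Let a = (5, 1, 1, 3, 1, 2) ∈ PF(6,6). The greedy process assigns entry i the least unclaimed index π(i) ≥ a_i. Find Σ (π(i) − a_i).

Σπ = 21 ({1..6} each once); Σa = 5+1+1+3+1+2 = 13; disp = 21−13 = 8.

8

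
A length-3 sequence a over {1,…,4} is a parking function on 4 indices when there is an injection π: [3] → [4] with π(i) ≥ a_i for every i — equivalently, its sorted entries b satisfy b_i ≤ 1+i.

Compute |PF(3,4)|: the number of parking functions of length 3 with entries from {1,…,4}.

50

Count = 2·5^2 = 2×25 = 50
E.g. (1,3,2) → sorted (1,2,3): b_i ≤ 1+i ∀i, a PF.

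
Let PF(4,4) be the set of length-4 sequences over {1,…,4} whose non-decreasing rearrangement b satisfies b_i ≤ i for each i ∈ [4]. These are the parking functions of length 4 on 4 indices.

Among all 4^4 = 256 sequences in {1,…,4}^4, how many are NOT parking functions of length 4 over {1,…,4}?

|PF(4,4)| = (4−4+1)·(4+1)^(4−1) = 1×125 = 125 (Pollak)
Example (4,3,3,3) → sorted (3,3,3,4): b_1=3>1, not a PF.
So 256 − 125 = 131 fail.

131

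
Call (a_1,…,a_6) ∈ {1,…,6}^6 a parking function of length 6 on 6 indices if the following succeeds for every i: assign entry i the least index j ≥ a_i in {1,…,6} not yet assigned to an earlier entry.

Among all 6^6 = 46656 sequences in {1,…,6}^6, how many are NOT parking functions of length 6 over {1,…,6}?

29849

|PF(6,6)| = 1·7^5 = 1·16807 = 16807 (Pollak)
Example (5,5,6,4,6,1) → sorted (1,4,5,5,6,6): b_2=4>2, not a PF.
6^6 − 16807 = 46656 − 16807 = 29849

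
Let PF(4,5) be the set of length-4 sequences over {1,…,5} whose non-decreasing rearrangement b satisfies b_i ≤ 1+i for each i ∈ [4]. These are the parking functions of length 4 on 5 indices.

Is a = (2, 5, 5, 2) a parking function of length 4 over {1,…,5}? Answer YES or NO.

NO

Sorted: b = (2, 2, 5, 5).
  b_1=2 ≤ 2
  b_2=2 ≤ 3
  b_3=5 > 4
  fails at i=3 ⇒ NO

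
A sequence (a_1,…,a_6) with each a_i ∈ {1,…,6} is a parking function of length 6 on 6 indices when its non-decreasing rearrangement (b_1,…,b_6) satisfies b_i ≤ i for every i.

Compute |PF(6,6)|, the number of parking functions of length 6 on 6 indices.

16807

|PF(6,6)| = (6−6+1)·(6+1)^(6−1) = 1 · 16807 = 16807 (Pollak)
Example (3,1,1,2,3,4) → sorted (1,1,2,3,3,4): b_i ≤ i ∀i, a PF.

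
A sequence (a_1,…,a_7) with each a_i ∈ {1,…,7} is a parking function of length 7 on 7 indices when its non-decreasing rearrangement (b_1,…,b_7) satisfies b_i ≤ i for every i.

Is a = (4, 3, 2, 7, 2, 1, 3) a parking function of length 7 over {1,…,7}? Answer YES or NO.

Rearranged: b = (1, 2, 2, 3, 3, 4, 7).
  b_1=1 ≤ 1
  b_2=2 ≤ 2
  b_3=2 ≤ 3
  b_4=3 ≤ 4
  b_5=3 ≤ 5
  b_6=4 ≤ 6
  b_7=7 ≤ 7
All bounds hold ⇒ YES

YES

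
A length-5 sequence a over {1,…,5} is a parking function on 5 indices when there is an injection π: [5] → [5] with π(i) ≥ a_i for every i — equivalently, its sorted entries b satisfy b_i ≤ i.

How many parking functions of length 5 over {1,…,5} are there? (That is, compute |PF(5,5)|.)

1296

Count = (5+1−5)·(5+1)^{5−1} = 1 · 1296 = 1296 [KW]
E.g. (3,2,1,2,1) → sorted (1,1,2,2,3): b_i ≤ i ∀i, a PF.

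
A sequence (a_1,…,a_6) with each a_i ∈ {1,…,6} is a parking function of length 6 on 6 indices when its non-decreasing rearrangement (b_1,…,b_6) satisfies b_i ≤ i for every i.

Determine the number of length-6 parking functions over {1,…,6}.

16807

|PF| = (6+1−6)·(6+1)^{6−1} = 1×16807 = 16807
One tuple (3,2,5,6,1,2) → sorted (1,2,2,3,5,6): b_i ≤ i ∀i, a PF.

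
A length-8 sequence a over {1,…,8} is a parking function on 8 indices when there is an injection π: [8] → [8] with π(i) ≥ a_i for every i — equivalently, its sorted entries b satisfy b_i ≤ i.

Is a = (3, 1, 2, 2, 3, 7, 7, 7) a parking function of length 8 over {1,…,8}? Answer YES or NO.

NO

Sorted: b = (1, 2, 2, 3, 3, 7, 7, 7).
  b_1=1 ≤ 1
  b_2=2 ≤ 2
  b_3=2 ≤ 3
  b_4=3 ≤ 4
  b_5=3 ≤ 5
  b_6=7 > 6
  fails at i=6 ⇒ NO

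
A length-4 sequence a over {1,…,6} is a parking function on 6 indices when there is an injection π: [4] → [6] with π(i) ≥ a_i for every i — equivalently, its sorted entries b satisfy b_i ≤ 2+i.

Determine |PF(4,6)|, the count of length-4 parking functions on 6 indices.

|PF| = (7−4)·7^(4−1) = 3·343 = 1029 (Konheim–Weiss)
Check (5,2,4,3) → sorted (2,3,4,5): b_i ≤ 2+i ∀i, a PF.

1029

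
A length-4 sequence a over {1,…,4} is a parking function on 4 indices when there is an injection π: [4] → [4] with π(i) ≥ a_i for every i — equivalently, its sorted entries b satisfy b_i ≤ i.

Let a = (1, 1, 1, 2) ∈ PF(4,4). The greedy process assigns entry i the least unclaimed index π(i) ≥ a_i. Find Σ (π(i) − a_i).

5

Σπ = 4·5/2 = 10 (π permutes [4]); Σa = 1+1+1+2 = 5; disp = 10−5 = 5.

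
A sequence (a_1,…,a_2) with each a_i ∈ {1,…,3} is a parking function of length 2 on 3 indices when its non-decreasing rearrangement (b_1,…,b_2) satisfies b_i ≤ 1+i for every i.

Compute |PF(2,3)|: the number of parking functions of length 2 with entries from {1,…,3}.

8

|PF(2,3)| = (3−2+1)·(3+1)^(2−1) = 2 · 4 = 8 [KW]
One tuple (1,1) → sorted (1,1): b_i ≤ 1+i ∀i, a PF.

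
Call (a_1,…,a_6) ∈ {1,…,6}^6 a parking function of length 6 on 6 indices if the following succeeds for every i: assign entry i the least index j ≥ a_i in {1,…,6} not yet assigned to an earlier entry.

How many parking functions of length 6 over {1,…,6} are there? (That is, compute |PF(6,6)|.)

16807

Count = (6+1−6)·(6+1)^{6−1} = 1 · 16807 = 16807 (Pollak)
Example (3,5,1,2,5,4) → sorted (1,2,3,4,5,5): b_i ≤ i ∀i, a PF.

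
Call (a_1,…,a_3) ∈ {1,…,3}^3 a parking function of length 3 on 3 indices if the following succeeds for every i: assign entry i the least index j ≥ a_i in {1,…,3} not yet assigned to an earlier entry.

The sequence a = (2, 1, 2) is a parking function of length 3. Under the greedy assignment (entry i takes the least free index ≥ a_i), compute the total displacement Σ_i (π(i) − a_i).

Σπ = 3·4/2 = 6 (π permutes [3]); Σa = 2+1+2 = 5; disp = 6−5 = 1.

1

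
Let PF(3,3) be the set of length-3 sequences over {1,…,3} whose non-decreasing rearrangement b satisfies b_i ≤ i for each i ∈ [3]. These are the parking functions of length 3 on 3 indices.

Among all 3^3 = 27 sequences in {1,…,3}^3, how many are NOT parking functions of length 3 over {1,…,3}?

11

Count = (4−3)·4^(3−1) = 1×16 = 16 (Pollak)
Example (3,3,2) → sorted (2,3,3): b_1=2>1, not a PF.
3^3 − 16 = 27 − 16 = 11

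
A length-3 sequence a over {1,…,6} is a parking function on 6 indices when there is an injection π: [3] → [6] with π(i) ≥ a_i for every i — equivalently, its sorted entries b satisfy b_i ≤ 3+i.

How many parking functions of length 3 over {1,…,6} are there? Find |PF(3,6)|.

#PF = 4·7^2 = 4·49 = 196 (Pollak)
One tuple (3,3,4) → sorted (3,3,4): b_i ≤ 3+i ∀i, a PF.

196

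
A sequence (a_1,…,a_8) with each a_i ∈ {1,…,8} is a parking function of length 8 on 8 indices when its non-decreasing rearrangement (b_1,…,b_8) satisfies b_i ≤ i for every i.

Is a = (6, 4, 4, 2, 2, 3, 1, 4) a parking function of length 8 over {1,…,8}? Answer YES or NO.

Rearranged: b = (1, 2, 2, 3, 4, 4, 4, 6).
  b_1=1 ≤ 1
  b_2=2 ≤ 2
  b_3=2 ≤ 3
  b_4=3 ≤ 4
  b_5=4 ≤ 5
  b_6=4 ≤ 6
  b_7=4 ≤ 7
  b_8=6 ≤ 8
All bounds hold ⇒ YES

YES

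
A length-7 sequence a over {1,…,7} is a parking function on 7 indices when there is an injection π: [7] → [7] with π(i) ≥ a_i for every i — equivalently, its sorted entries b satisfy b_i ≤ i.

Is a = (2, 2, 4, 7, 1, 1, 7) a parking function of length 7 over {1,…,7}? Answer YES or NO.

Rearranged: b = (1, 1, 2, 2, 4, 7, 7).
  b_1=1 ≤ 1
  b_2=1 ≤ 2
  b_3=2 ≤ 3
  b_4=2 ≤ 4
  b_5=4 ≤ 5
  b_6=7 > 6
  fails at i=6 ⇒ NO

NO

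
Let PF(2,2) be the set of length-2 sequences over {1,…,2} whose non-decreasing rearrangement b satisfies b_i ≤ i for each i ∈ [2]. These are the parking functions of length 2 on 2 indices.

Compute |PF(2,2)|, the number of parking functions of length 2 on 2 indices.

3

Count = (2−2+1)·(2+1)^(2−1) = 1 · 3 = 3
Example (2,1) → sorted (1,2): b_i ≤ i ∀i, a PF.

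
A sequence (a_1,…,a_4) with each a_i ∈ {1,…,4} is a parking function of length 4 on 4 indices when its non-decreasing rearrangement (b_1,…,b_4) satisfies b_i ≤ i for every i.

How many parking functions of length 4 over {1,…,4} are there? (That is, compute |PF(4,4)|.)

125

Count = 1·5^3 = 1 · 125 = 125
One tuple (2,2,1,1) → sorted (1,1,2,2): b_i ≤ i ∀i, a PF.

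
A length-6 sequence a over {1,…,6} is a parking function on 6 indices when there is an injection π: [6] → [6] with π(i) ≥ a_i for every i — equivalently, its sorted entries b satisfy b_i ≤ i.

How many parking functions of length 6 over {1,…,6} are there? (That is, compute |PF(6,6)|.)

Count = 1·7^5 = 1×16807 = 16807 (Pollak)
Check (2,4,3,1,1,1) → sorted (1,1,1,2,3,4): b_i ≤ i ∀i, a PF.

16807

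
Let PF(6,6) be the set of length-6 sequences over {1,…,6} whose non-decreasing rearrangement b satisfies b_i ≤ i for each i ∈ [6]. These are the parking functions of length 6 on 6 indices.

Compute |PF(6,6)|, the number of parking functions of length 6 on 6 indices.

|PF| = (6−6+1)·(6+1)^(6−1) = 1×16807 = 16807 (Konheim–Weiss)
Example (6,4,2,1,2,3) → sorted (1,2,2,3,4,6): b_i ≤ i ∀i, a PF.

16807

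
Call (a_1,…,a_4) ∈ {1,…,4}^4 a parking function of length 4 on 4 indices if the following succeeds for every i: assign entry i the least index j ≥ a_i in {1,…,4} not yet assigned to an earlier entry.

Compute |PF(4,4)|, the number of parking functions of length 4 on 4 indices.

#PF = (4−4+1)·(4+1)^(4−1) = 1 · 125 = 125 [KW]
Check (1,2,4,1) → sorted (1,1,2,4): b_i ≤ i ∀i, a PF.

125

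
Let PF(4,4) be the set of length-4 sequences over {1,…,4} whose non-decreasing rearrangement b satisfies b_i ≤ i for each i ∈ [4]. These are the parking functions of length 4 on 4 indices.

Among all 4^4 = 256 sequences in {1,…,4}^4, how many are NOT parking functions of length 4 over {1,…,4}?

131

Count = (4−4+1)·(4+1)^(4−1) = 1 · 125 = 125 (Pollak)
E.g. (2,3,3,4) → sorted (2,3,3,4): b_1=2>1, not a PF.
So 256 − 125 = 131 fail.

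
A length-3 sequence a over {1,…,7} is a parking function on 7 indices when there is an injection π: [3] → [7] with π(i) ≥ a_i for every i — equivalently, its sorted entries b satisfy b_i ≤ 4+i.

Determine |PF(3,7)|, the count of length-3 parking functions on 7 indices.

Count = (7+1−3)·(7+1)^{3−1} = 5×64 = 320 (Konheim–Weiss)
Example (2,2,7) → sorted (2,2,7): b_i ≤ 4+i ∀i, a PF.

320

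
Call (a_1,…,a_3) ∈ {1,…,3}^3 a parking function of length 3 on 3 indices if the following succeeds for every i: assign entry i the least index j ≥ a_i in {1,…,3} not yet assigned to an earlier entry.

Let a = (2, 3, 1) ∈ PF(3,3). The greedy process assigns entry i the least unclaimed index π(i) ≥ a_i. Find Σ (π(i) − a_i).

Σπ(i) = 1+…+3 = 6; Σa = 2+3+1 = 6; disp = 6−6 = 0.

0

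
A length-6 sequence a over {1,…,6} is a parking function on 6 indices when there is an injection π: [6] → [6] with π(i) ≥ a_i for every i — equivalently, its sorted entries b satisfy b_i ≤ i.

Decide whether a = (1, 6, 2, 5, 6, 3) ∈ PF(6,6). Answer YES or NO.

Order a: b = (1, 2, 3, 5, 6, 6).
  b_1=1 ≤ 1
  b_2=2 ≤ 2
  b_3=3 ≤ 3
  b_4=5 > 4
  fails at i=4 ⇒ NO

NO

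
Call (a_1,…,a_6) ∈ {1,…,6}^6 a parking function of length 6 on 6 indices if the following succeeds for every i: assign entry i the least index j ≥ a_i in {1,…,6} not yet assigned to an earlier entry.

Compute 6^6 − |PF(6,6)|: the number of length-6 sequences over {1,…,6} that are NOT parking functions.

Count = (6+1−6)·(6+1)^{6−1} = 1·16807 = 16807 (Pollak)
One tuple (4,1,4,5,6,6) → sorted (1,4,4,5,6,6): b_2=4>2, not a PF.
Total 46656; non-PF = 46656−16807 = 29849

29849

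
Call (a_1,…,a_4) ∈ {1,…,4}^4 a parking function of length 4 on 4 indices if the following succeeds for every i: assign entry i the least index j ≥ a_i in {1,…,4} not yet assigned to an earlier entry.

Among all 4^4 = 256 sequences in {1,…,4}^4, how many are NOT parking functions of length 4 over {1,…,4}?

Count = (4−4+1)·(4+1)^(4−1) = 1 · 125 = 125 [KW]
Example (4,2,3,2) → sorted (2,2,3,4): b_1=2>1, not a PF.
Total 256; non-PF = 256−125 = 131

131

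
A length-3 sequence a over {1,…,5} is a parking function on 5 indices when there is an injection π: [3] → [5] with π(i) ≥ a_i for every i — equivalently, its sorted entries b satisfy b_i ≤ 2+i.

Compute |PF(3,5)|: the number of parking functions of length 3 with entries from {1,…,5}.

108

|PF(3,5)| = (6−3)·6^(3−1) = 3 · 36 = 108 (Pollak)
Check (1,1,2) → sorted (1,1,2): b_i ≤ 2+i ∀i, a PF.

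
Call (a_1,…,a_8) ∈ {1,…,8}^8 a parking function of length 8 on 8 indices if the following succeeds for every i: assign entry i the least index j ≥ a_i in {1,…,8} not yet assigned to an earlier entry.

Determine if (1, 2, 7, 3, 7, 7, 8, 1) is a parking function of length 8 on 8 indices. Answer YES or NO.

Sorted: b = (1, 1, 2, 3, 7, 7, 7, 8).
  b_1=1 ≤ 1
  b_2=1 ≤ 2
  b_3=2 ≤ 3
  b_4=3 ≤ 4
  b_5=7 > 5
  fails at i=5 ⇒ NO

NO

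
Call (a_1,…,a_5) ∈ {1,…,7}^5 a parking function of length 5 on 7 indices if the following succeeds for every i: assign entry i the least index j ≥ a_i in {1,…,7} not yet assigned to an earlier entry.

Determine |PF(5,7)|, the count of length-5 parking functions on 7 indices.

12288

|PF(5,7)| = 3·8^4 = 3×4096 = 12288
One tuple (5,1,6,2,6) → sorted (1,2,5,6,6): b_i ≤ 2+i ∀i, a PF.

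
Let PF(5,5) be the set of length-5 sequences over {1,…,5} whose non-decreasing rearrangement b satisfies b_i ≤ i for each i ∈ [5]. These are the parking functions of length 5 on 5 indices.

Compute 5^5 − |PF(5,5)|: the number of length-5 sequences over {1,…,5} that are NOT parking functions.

1829

|PF(5,5)| = 1·6^4 = 1×1296 = 1296 (Konheim–Weiss)
Example (2,3,4,3,4) → sorted (2,3,3,4,4): b_1=2>1, not a PF.
Total 3125; non-PF = 3125−1296 = 1829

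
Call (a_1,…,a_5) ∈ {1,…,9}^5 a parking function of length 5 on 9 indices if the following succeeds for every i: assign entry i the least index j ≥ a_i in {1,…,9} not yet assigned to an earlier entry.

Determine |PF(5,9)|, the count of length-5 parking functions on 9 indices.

50000

|PF| = (10−5)·10^(5−1) = 5 · 10000 = 50000 [KW]
One tuple (7,4,3,4,1) → sorted (1,3,4,4,7): b_i ≤ 4+i ∀i, a PF.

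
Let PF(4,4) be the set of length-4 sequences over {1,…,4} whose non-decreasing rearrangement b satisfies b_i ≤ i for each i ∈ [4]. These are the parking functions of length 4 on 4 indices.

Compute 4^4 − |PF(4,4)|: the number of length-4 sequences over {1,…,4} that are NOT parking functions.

|PF| = 1·5^3 = 1×125 = 125 (Konheim–Weiss)
Example (4,4,2,4) → sorted (2,4,4,4): b_1=2>1, not a PF.
So 256 − 125 = 131 fail.

131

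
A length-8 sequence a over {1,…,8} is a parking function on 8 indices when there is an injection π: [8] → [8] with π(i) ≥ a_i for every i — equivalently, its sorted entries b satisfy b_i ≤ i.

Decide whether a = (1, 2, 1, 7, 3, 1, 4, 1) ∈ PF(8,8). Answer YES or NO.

YES

Order a: b = (1, 1, 1, 1, 2, 3, 4, 7).
  b_1=1 ≤ 1
  b_2=1 ≤ 2
  b_3=1 ≤ 3
  b_4=1 ≤ 4
  b_5=2 ≤ 5
  b_6=3 ≤ 6
  b_7=4 ≤ 7
  b_8=7 ≤ 8
All bounds hold ⇒ YES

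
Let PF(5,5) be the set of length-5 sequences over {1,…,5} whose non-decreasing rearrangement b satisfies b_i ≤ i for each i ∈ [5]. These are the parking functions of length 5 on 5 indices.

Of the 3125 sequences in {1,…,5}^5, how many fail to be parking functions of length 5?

#PF = (6−5)·6^(5−1) = 1·1296 = 1296 (Pollak)
One tuple (3,3,3,4,3) → sorted (3,3,3,3,4): b_1=3>1, not a PF.
So 3125 − 1296 = 1829 fail.

1829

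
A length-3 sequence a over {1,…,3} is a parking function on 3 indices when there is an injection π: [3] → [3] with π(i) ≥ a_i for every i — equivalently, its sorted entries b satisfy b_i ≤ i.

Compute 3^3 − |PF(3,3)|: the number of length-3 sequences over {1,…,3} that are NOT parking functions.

11

|PF(3,3)| = (4−3)·4^(3−1) = 1 · 16 = 16
Check (3,1,3) → sorted (1,3,3): b_2=3>2, not a PF.
So 27 − 16 = 11 fail.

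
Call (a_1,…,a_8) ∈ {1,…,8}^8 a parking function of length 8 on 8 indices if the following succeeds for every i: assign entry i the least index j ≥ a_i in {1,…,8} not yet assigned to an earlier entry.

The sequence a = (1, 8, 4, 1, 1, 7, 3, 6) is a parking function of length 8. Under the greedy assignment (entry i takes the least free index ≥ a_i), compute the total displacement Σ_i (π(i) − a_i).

5

Σπ(i) = 1+…+8 = 36; Σa = 1+8+4+1+1+7+3+6 = 31; disp = 36−31 = 5.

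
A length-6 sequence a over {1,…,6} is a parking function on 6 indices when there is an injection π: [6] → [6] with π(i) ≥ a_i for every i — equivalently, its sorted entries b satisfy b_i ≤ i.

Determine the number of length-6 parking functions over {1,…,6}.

16807

|PF(6,6)| = (6−6+1)·(6+1)^(6−1) = 1·16807 = 16807 [KW]
Example (1,3,3,1,4,1) → sorted (1,1,1,3,3,4): b_i ≤ i ∀i, a PF.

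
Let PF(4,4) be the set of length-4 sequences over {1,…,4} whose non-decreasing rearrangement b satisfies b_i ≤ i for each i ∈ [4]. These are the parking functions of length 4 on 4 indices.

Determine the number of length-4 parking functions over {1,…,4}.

125

#PF = 1·5^3 = 1×125 = 125
E.g. (1,2,2,4) → sorted (1,2,2,4): b_i ≤ i ∀i, a PF.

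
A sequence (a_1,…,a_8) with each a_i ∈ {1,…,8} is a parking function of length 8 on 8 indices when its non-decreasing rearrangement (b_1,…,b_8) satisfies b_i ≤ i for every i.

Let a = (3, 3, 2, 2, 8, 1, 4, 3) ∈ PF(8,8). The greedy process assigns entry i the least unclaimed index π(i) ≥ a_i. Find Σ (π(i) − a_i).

10

Σπ = 36 ({1..8} each once); Σa = 3+3+2+2+8+1+4+3 = 26; disp = 36−26 = 10.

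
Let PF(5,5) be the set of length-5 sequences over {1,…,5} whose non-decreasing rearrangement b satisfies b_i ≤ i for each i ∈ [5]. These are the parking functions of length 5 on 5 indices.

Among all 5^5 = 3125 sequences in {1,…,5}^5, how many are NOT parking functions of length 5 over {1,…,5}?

1829

|PF(5,5)| = (5+1−5)·(5+1)^{5−1} = 1 · 1296 = 1296 (Pollak)
Example (4,4,5,5,4) → sorted (4,4,4,5,5): b_1=4>1, not a PF.
5^5 − 1296 = 3125 − 1296 = 1829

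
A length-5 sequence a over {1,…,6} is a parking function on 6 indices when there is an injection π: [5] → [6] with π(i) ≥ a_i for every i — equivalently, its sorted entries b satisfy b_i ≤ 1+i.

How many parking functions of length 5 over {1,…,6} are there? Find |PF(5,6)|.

|PF(5,6)| = (7−5)·7^(5−1) = 2 · 2401 = 4802 (Pollak)
Check (1,1,1,5,1) → sorted (1,1,1,1,5): b_i ≤ 1+i ∀i, a PF.

4802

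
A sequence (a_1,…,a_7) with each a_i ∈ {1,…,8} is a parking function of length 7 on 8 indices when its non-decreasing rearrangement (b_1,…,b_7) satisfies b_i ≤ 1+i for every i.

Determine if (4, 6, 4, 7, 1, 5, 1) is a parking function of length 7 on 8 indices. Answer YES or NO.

Rearranged: b = (1, 1, 4, 4, 5, 6, 7).
  b_1=1 ≤ 2
  b_2=1 ≤ 3
  b_3=4 ≤ 4
  b_4=4 ≤ 5
  b_5=5 ≤ 6
  b_6=6 ≤ 7
  b_7=7 ≤ 8
All bounds hold ⇒ YES

YES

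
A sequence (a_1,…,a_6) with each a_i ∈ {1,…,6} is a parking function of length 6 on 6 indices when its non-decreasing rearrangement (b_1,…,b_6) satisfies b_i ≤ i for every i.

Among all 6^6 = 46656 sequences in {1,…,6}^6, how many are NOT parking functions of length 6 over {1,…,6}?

29849

#PF = 1·7^5 = 1·16807 = 16807 (Konheim–Weiss)
Check (6,3,6,5,4,6) → sorted (3,4,5,6,6,6): b_1=3>1, not a PF.
So 46656 − 16807 = 29849 fail.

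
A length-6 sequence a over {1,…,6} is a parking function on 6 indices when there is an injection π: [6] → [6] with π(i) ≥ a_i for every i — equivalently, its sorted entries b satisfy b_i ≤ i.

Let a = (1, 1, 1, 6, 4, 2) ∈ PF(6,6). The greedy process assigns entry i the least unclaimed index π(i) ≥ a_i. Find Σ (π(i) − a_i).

6

Σπ = 6·7/2 = 21 (π permutes [6]); Σa = 1+1+1+6+4+2 = 15; disp = 21−15 = 6.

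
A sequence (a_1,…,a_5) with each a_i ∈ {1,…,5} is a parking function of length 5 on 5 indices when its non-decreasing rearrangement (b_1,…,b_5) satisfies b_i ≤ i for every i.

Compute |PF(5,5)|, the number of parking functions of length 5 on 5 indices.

1296

|PF(5,5)| = (5−5+1)·(5+1)^(5−1) = 1×1296 = 1296 (Konheim–Weiss)
Check (2,4,1,3,3) → sorted (1,2,3,3,4): b_i ≤ i ∀i, a PF.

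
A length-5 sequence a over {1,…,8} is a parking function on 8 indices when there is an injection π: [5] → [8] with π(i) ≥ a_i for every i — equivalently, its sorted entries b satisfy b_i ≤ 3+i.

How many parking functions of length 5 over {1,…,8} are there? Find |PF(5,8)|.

26244

#PF = (8−5+1)·(8+1)^(5−1) = 4×6561 = 26244 (Pollak)
Example (7,7,3,3,1) → sorted (1,3,3,7,7): b_i ≤ 3+i ∀i, a PF.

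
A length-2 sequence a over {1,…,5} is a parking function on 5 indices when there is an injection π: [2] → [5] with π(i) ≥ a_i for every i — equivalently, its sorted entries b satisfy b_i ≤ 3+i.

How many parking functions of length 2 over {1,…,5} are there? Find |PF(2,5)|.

24

Count = (5+1−2)·(5+1)^{2−1} = 4 · 6 = 24
E.g. (1,1) → sorted (1,1): b_i ≤ 3+i ∀i, a PF.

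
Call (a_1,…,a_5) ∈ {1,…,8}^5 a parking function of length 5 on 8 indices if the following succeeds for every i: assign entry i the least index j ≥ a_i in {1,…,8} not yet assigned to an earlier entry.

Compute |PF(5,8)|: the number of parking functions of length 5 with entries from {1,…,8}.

26244

#PF = 4·9^4 = 4·6561 = 26244
One tuple (5,2,3,3,6) → sorted (2,3,3,5,6): b_i ≤ 3+i ∀i, a PF.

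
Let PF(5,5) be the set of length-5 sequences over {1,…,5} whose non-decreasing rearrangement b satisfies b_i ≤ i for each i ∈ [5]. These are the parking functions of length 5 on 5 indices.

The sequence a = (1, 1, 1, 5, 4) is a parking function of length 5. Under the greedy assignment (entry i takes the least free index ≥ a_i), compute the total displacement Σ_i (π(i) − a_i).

Σπ = 15 ({1..5} each once); Σa = 1+1+1+5+4 = 12; disp = 15−12 = 3.

3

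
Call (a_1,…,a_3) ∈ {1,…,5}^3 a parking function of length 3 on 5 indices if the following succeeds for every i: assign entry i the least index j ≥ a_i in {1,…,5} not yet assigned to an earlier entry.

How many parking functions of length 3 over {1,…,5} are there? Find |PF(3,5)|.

|PF| = (5−3+1)·(5+1)^(3−1) = 3×36 = 108 (Konheim–Weiss)
Check (1,4,5) → sorted (1,4,5): b_i ≤ 2+i ∀i, a PF.

108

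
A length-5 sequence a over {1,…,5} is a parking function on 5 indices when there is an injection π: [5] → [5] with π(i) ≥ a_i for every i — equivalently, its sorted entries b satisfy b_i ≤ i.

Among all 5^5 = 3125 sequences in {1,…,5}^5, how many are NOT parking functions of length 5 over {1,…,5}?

#PF = (6−5)·6^(5−1) = 1·1296 = 1296
E.g. (5,4,2,4,5) → sorted (2,4,4,5,5): b_1=2>1, not a PF.
5^5 − 1296 = 3125 − 1296 = 1829

1829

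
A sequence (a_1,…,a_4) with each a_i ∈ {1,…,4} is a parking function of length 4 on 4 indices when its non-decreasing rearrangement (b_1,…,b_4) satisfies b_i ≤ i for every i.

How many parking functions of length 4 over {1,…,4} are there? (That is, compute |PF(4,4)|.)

Count = (4−4+1)·(4+1)^(4−1) = 1×125 = 125 (Pollak)
E.g. (2,1,2,1) → sorted (1,1,2,2): b_i ≤ i ∀i, a PF.

125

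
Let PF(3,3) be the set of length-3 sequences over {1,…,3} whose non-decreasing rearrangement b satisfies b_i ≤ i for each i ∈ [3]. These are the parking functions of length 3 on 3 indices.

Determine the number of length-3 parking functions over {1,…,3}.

16

|PF(3,3)| = 1·4^2 = 1·16 = 16 (Konheim–Weiss)
E.g. (2,1,2) → sorted (1,2,2): b_i ≤ i ∀i, a PF.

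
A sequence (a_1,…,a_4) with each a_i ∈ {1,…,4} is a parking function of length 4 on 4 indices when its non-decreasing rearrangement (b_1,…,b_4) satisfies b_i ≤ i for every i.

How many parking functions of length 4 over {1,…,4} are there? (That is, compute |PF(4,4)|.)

125

|PF| = (4−4+1)·(4+1)^(4−1) = 1·125 = 125 (Pollak)
Check (1,2,4,1) → sorted (1,1,2,4): b_i ≤ i ∀i, a PF.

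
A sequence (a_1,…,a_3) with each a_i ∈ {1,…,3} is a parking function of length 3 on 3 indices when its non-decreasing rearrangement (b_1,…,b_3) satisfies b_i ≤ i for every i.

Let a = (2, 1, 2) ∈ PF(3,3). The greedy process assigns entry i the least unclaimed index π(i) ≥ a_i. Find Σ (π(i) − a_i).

Σπ = 6 ({1..3} each once); Σa = 2+1+2 = 5; disp = 6−5 = 1.

1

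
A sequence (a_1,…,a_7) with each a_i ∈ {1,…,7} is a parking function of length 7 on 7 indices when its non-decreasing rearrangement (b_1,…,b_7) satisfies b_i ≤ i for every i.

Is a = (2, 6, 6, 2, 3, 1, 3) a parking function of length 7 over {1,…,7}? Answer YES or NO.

Order a: b = (1, 2, 2, 3, 3, 6, 6).
  b_1=1 ≤ 1
  b_2=2 ≤ 2
  b_3=2 ≤ 3
  b_4=3 ≤ 4
  b_5=3 ≤ 5
  b_6=6 ≤ 6
  b_7=6 ≤ 7
All bounds hold ⇒ YES

YES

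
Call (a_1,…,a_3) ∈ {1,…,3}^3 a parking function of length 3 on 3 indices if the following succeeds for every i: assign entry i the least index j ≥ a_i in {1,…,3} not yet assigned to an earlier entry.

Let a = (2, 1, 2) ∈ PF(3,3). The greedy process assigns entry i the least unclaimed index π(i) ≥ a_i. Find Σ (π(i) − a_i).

Σπ = 3·4/2 = 6 (π permutes [3]); Σa = 2+1+2 = 5; disp = 6−5 = 1.

1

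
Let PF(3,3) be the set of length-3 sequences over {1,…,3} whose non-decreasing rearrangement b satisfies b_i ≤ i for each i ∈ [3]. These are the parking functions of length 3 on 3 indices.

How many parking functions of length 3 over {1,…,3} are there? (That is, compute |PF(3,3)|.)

|PF| = 1·4^2 = 1×16 = 16 (Pollak)
E.g. (3,1,2) → sorted (1,2,3): b_i ≤ i ∀i, a PF.

16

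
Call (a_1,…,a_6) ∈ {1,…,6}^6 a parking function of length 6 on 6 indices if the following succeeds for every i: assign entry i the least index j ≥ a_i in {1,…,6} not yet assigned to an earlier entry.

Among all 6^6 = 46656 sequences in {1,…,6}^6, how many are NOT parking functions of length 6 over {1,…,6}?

|PF(6,6)| = (7−6)·7^(6−1) = 1×16807 = 16807
One tuple (2,6,5,3,4,6) → sorted (2,3,4,5,6,6): b_1=2>1, not a PF.
So 46656 − 16807 = 29849 fail.

29849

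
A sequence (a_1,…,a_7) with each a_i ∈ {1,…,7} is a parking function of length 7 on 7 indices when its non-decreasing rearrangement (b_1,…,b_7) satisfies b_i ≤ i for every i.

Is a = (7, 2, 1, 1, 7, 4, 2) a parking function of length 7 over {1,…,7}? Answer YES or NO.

NO

Rearranged: b = (1, 1, 2, 2, 4, 7, 7).
  b_1=1 ≤ 1
  b_2=1 ≤ 2
  b_3=2 ≤ 3
  b_4=2 ≤ 4
  b_5=4 ≤ 5
  b_6=7 > 6
  fails at i=6 ⇒ NO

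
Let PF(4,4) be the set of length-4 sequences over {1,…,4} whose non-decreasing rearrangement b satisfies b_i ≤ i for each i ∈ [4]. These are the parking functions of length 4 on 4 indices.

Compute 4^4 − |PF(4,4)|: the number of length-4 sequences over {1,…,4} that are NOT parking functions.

131

Count = 1·5^3 = 1×125 = 125
E.g. (2,2,4,4) → sorted (2,2,4,4): b_1=2>1, not a PF.
Total 256; non-PF = 256−125 = 131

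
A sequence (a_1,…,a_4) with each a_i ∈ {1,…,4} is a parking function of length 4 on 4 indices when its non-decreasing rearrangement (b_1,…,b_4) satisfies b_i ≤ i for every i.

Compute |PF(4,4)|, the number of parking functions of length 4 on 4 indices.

|PF(4,4)| = (5−4)·5^(4−1) = 1·125 = 125 (Konheim–Weiss)
E.g. (1,1,3,2) → sorted (1,1,2,3): b_i ≤ i ∀i, a PF.

125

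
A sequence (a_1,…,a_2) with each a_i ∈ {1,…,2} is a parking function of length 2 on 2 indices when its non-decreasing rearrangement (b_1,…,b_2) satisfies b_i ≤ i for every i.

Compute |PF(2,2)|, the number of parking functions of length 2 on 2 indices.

3

|PF| = (2−2+1)·(2+1)^(2−1) = 1·3 = 3 (Pollak)
E.g. (1,1) → sorted (1,1): b_i ≤ i ∀i, a PF.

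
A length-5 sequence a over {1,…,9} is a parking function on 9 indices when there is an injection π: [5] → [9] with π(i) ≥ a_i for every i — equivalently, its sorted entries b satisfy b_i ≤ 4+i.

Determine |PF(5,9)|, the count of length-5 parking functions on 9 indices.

50000

|PF(5,9)| = (9−5+1)·(9+1)^(5−1) = 5·10000 = 50000 (Konheim–Weiss)
One tuple (5,8,7,8,1) → sorted (1,5,7,8,8): b_i ≤ 4+i ∀i, a PF.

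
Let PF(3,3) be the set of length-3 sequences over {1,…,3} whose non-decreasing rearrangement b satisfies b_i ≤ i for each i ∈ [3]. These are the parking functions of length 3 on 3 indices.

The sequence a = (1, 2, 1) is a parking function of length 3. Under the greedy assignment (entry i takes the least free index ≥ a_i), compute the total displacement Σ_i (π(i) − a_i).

Σπ = 6 ({1..3} each once); Σa = 1+2+1 = 4; disp = 6−4 = 2.

2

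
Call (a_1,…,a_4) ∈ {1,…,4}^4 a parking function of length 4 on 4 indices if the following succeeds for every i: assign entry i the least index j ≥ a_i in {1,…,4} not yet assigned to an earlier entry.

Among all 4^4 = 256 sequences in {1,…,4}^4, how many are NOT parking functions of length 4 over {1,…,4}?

Count = 1·5^3 = 1 · 125 = 125 [KW]
One tuple (4,2,3,4) → sorted (2,3,4,4): b_1=2>1, not a PF.
4^4 − 125 = 256 − 125 = 131

131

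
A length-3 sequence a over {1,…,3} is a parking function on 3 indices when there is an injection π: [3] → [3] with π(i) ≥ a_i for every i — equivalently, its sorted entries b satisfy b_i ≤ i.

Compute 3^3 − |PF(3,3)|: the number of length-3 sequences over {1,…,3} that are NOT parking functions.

#PF = (4−3)·4^(3−1) = 1 · 16 = 16 (Konheim–Weiss)
Example (3,2,2) → sorted (2,2,3): b_1=2>1, not a PF.
So 27 − 16 = 11 fail.

11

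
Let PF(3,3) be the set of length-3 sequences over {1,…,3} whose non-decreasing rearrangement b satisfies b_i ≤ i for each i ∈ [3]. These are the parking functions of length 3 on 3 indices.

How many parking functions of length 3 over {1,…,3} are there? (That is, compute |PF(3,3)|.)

16

Count = (3−3+1)·(3+1)^(3−1) = 1 · 16 = 16
E.g. (3,1,1) → sorted (1,1,3): b_i ≤ i ∀i, a PF.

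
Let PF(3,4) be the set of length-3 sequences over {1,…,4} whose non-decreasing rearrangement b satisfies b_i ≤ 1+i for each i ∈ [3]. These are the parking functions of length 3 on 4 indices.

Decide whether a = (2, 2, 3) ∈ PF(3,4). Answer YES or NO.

YES

Order a: b = (2, 2, 3).
  b_1=2 ≤ 2
  b_2=2 ≤ 3
  b_3=3 ≤ 4
All bounds hold ⇒ YES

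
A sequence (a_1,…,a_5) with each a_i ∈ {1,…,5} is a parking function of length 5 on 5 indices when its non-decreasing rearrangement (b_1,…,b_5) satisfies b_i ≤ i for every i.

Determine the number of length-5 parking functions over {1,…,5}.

Count = 1·6^4 = 1 · 1296 = 1296 (Konheim–Weiss)
Check (3,2,1,4,1) → sorted (1,1,2,3,4): b_i ≤ i ∀i, a PF.

1296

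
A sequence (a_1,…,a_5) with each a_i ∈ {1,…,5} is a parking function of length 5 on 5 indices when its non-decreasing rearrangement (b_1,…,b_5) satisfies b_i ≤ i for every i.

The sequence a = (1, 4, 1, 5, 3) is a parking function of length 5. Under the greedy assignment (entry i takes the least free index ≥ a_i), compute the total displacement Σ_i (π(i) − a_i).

1

Σπ(i) = 1+…+5 = 15; Σa = 1+4+1+5+3 = 14; disp = 15−14 = 1.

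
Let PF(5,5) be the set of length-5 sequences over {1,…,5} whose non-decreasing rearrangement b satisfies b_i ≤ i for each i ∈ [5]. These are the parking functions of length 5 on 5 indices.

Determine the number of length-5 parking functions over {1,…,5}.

|PF| = (5−5+1)·(5+1)^(5−1) = 1·1296 = 1296 (Konheim–Weiss)
E.g. (3,1,2,2,3) → sorted (1,2,2,3,3): b_i ≤ i ∀i, a PF.

1296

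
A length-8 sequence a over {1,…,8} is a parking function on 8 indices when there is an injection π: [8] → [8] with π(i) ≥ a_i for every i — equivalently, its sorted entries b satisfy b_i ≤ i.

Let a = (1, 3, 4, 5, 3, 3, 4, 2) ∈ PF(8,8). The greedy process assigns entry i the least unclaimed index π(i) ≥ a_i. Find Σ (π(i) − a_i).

11

Σπ = 36 ({1..8} each once); Σa = 1+3+4+5+3+3+4+2 = 25; disp = 36−25 = 11.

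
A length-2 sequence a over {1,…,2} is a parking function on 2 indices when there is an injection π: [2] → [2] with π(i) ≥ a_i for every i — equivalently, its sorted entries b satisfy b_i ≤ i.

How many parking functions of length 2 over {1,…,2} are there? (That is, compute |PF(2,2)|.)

3

Count = 1·3^1 = 1·3 = 3 (Konheim–Weiss)
One tuple (1,2) → sorted (1,2): b_i ≤ i ∀i, a PF.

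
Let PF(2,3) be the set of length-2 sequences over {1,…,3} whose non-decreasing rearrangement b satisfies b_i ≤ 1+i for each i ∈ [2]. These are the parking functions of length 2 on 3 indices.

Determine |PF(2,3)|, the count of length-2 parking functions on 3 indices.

8

#PF = 2·4^1 = 2 · 4 = 8 (Pollak)
Example (2,3) → sorted (2,3): b_i ≤ 1+i ∀i, a PF.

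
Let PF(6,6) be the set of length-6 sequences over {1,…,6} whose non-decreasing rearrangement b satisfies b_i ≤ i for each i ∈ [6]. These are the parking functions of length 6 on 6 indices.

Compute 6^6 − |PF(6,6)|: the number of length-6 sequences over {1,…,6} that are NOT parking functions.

29849

Count = (6−6+1)·(6+1)^(6−1) = 1·16807 = 16807 (Pollak)
Example (5,3,6,6,4,3) → sorted (3,3,4,5,6,6): b_1=3>1, not a PF.
6^6 − 16807 = 46656 − 16807 = 29849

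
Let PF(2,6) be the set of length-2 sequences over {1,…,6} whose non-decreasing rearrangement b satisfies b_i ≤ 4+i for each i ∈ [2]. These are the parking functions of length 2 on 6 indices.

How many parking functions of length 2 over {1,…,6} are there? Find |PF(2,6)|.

|PF| = (6+1−2)·(6+1)^{2−1} = 5 · 7 = 35
Example (4,6) → sorted (4,6): b_i ≤ 4+i ∀i, a PF.

35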